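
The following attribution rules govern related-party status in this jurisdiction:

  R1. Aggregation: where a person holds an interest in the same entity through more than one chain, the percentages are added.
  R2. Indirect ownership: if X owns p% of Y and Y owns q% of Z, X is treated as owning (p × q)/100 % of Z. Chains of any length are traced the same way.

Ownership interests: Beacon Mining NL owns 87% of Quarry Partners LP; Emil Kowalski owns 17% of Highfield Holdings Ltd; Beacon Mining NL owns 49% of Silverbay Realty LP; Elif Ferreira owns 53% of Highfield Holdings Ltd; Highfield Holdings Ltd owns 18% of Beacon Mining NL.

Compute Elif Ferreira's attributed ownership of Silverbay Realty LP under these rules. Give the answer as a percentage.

4.6746%

Chain via Highfield Holdings Ltd → Beacon Mining NL (R2): 53% × 18% × 49% = 4.6746% of Silverbay Realty LP.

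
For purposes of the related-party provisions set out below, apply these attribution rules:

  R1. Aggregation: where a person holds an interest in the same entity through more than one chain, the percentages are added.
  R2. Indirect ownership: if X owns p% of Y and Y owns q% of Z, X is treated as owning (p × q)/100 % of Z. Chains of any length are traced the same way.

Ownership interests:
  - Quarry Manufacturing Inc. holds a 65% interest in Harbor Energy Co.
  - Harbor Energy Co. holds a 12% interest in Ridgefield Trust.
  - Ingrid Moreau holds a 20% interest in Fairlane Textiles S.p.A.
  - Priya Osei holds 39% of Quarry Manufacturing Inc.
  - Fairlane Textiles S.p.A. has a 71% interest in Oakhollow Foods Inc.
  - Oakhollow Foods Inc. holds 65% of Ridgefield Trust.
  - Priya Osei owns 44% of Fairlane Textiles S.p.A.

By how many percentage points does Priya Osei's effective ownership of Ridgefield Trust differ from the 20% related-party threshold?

Chain via Quarry Manufacturing Inc. → Harbor Energy Co. (R2): 39% × 65% × 12% = 3.042% of Ridgefield Trust.
Chain via Fairlane Textiles S.p.A. → Oakhollow Foods Inc. (R2): 44% × 71% × 65% = 20.306% of Ridgefield Trust.
Aggregating (R1): 3.042% + 20.306% = 23.348%.
23.348% exceeds the 20% threshold by 3.348 percentage points.

3.348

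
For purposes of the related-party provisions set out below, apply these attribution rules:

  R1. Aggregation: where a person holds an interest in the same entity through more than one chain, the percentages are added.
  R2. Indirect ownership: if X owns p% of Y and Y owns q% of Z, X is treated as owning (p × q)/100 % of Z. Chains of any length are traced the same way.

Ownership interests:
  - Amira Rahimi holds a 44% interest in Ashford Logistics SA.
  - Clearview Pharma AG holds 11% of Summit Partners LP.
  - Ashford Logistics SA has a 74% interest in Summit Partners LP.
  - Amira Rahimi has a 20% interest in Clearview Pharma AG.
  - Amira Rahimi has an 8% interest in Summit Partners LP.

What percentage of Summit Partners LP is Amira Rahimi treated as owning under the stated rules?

42.76%

Chain via Ashford Logistics SA (R2): 44% × 74% = 32.56% of Summit Partners LP.
Chain via Clearview Pharma AG (R2): 20% × 11% = 2.2% of Summit Partners LP.
Direct interest in Summit Partners LP: 8%.
Aggregating (R1): 32.56% + 2.2% + 8% = 42.76%.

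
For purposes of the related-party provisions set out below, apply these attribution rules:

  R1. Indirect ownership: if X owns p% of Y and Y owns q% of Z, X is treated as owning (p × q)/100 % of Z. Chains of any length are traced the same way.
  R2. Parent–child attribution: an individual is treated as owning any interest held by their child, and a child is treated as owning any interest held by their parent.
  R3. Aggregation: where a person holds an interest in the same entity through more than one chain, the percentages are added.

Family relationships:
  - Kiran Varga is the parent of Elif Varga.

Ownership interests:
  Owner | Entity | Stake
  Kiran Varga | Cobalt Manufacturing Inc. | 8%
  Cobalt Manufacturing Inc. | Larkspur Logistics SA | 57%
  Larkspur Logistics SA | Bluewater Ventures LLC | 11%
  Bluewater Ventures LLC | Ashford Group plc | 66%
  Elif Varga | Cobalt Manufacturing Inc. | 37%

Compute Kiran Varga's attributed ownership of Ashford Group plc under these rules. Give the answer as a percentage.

By parent–child attribution (R2), Kiran Varga is treated as also owning Elif Varga's interest in Cobalt Manufacturing Inc, giving 8% + 37% = 45%.
Chain via Cobalt Manufacturing Inc. → Larkspur Logistics SA → Bluewater Ventures LLC (R1): 45% × 57% × 11% × 66% = 1.86219% of Ashford Group plc.

1.86219%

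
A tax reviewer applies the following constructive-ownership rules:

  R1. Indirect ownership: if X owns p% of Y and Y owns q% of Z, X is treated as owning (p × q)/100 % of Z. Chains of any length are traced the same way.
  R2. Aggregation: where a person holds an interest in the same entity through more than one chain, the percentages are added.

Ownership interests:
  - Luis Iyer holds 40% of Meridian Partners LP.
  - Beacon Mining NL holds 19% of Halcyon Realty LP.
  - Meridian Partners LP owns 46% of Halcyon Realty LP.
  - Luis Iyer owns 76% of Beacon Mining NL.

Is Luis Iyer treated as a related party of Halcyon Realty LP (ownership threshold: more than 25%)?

Yes

Chain via Beacon Mining NL (R1): 76% × 19% = 14.44% of Halcyon Realty LP.
Chain via Meridian Partners LP (R1): 40% × 46% = 18.4% of Halcyon Realty LP.
Aggregating (R2): 14.44% + 18.4% = 32.84%.
32.84% exceeds the 25% threshold, so Luis is a related party to Halcyon Realty LP.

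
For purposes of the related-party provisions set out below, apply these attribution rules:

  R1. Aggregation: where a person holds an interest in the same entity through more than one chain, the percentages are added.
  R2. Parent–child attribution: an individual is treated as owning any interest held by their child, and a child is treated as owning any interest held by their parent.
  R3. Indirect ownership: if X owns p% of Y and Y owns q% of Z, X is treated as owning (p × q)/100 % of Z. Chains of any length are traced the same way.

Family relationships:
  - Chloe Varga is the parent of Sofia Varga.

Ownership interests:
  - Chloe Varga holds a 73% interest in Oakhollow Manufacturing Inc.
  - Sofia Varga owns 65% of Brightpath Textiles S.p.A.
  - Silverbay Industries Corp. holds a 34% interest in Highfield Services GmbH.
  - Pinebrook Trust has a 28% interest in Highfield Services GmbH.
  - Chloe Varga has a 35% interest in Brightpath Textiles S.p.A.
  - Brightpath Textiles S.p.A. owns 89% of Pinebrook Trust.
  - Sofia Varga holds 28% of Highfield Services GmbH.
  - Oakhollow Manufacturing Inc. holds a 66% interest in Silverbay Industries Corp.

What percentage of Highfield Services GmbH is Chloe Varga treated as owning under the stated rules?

69.3012%

By parent–child attribution (R2), Chloe Varga is treated as also owning Sofia Varga's interest in Brightpath Textiles S.p.A, giving 35% + 65% = 100%.
By parent–child attribution (R2), Chloe Varga is treated as owning Sofia Varga's 28% interest in Highfield Services GmbH.
Chain via Brightpath Textiles S.p.A. → Pinebrook Trust (R3): 100% × 89% × 28% = 24.92% of Highfield Services GmbH.
Chain via Oakhollow Manufacturing Inc. → Silverbay Industries Corp. (R3): 73% × 66% × 34% = 16.3812% of Highfield Services GmbH.
Direct interest in Highfield Services GmbH: 28%.
Aggregating (R1): 24.92% + 16.3812% + 28% = 69.3012%.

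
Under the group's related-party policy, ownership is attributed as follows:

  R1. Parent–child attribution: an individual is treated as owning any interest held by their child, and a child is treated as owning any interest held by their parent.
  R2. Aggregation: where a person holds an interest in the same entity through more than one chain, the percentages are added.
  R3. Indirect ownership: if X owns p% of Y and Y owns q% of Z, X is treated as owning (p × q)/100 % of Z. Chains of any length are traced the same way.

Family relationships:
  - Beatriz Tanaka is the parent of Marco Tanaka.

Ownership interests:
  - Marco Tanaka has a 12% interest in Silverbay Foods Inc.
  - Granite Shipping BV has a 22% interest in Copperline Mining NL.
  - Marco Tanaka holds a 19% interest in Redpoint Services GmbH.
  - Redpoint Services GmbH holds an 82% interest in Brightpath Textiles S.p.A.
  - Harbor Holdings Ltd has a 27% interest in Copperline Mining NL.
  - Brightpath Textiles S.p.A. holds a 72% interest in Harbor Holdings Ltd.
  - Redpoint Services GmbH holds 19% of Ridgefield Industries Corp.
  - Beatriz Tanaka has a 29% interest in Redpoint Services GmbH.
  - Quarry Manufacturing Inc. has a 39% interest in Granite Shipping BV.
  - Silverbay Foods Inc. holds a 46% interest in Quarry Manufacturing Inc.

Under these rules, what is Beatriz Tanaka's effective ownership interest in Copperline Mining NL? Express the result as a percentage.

8.1252%

By parent–child attribution (R1), Beatriz Tanaka is treated as also owning Marco Tanaka's interest in Redpoint Services GmbH, giving 29% + 19% = 48%.
By parent–child attribution (R1), Beatriz Tanaka is treated as owning Marco Tanaka's 12% interest in Silverbay Foods Inc.
Chain via Redpoint Services GmbH → Brightpath Textiles S.p.A. → Harbor Holdings Ltd (R3): 48% × 82% × 72% × 27% = 7.651584% of Copperline Mining NL.
Chain via Silverbay Foods Inc. → Quarry Manufacturing Inc. → Granite Shipping BV (R3): 12% × 46% × 39% × 22% = 0.473616% of Copperline Mining NL.
Aggregating (R2): 7.651584% + 0.473616% = 8.1252%.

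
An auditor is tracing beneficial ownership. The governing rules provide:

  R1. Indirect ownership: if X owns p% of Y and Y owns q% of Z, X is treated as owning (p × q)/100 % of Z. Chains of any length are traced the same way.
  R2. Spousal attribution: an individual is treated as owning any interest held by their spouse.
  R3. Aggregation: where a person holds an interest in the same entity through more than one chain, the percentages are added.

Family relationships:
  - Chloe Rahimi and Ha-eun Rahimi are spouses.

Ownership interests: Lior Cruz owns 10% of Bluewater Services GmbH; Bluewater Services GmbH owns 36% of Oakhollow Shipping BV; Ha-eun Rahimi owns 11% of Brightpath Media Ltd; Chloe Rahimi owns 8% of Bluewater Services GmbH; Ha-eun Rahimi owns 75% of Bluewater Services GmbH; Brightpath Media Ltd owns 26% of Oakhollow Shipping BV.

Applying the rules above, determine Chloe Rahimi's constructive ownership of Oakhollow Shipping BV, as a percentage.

32.74%

By spousal attribution (R2), Chloe Rahimi is treated as also owning Ha-eun Rahimi's interest in Bluewater Services GmbH, giving 8% + 75% = 83%.
By spousal attribution (R2), Chloe Rahimi is treated as owning Ha-eun Rahimi's 11% interest in Brightpath Media Ltd.
Chain via Bluewater Services GmbH (R1): 83% × 36% = 29.88% of Oakhollow Shipping BV.
Chain via Brightpath Media Ltd (R1): 11% × 26% = 2.86% of Oakhollow Shipping BV.
Aggregating (R3): 29.88% + 2.86% = 32.74%.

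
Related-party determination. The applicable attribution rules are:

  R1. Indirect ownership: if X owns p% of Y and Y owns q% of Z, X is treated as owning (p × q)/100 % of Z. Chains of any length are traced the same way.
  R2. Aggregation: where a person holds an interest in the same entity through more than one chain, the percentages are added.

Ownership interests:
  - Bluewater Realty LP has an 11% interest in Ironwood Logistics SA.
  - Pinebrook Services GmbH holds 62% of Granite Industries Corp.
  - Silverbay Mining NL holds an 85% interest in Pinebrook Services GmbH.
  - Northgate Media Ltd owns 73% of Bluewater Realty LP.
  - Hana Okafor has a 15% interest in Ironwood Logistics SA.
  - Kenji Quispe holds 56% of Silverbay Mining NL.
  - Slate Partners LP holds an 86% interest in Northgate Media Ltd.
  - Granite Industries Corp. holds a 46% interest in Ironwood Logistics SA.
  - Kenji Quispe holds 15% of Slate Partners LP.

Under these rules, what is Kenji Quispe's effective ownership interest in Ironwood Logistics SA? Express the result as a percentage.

14.61139%

Chain via Silverbay Mining NL → Pinebrook Services GmbH → Granite Industries Corp. (R1): 56% × 85% × 62% × 46% = 13.57552% of Ironwood Logistics SA.
Chain via Slate Partners LP → Northgate Media Ltd → Bluewater Realty LP (R1): 15% × 86% × 73% × 11% = 1.03587% of Ironwood Logistics SA.
Aggregating (R2): 13.57552% + 1.03587% = 14.61139%.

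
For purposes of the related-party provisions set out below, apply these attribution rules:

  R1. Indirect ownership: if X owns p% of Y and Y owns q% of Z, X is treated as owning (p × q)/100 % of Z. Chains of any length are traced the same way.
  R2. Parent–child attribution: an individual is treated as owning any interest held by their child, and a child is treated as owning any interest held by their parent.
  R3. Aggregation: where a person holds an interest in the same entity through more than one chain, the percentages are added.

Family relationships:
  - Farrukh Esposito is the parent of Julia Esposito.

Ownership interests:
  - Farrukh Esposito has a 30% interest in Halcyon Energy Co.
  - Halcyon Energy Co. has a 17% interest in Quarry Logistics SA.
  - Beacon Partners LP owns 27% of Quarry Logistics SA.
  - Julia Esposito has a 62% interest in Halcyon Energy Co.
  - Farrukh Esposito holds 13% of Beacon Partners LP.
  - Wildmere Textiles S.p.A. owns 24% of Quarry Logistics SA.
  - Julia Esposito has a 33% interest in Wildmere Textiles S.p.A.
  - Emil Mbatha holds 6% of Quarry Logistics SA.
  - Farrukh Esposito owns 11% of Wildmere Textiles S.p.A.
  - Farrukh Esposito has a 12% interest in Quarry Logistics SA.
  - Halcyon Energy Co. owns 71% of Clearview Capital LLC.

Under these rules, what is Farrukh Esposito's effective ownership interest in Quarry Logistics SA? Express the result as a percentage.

41.71%

By parent–child attribution (R2), Farrukh Esposito is treated as also owning Julia Esposito's interest in Halcyon Energy Co, giving 30% + 62% = 92%.
By parent–child attribution (R2), Farrukh Esposito is treated as also owning Julia Esposito's interest in Wildmere Textiles S.p.A, giving 11% + 33% = 44%.
Chain via Beacon Partners LP (R1): 13% × 27% = 3.51% of Quarry Logistics SA.
Chain via Halcyon Energy Co. (R1): 92% × 17% = 15.64% of Quarry Logistics SA.
Chain via Wildmere Textiles S.p.A. (R1): 44% × 24% = 10.56% of Quarry Logistics SA.
Direct interest in Quarry Logistics SA: 12%.
Aggregating (R3): 3.51% + 15.64% + 10.56% + 12% = 41.71%.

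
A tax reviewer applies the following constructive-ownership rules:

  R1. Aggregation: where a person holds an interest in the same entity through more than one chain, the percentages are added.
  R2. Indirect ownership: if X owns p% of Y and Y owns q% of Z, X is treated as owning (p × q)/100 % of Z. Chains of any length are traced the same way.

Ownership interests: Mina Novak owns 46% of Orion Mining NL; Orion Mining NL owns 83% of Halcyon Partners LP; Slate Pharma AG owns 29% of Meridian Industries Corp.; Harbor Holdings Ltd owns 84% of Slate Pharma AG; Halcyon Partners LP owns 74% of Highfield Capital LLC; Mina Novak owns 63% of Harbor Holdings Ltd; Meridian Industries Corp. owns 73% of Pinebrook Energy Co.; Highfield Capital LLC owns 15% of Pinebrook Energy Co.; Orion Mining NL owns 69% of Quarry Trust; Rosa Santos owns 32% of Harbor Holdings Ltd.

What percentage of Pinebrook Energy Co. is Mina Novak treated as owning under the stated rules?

Chain via Orion Mining NL → Halcyon Partners LP → Highfield Capital LLC (R2): 46% × 83% × 74% × 15% = 4.23798% of Pinebrook Energy Co.
Chain via Harbor Holdings Ltd → Slate Pharma AG → Meridian Industries Corp. (R2): 63% × 84% × 29% × 73% = 11.203164% of Pinebrook Energy Co.
Aggregating (R1): 4.23798% + 11.203164% = 15.441144%.

15.441144%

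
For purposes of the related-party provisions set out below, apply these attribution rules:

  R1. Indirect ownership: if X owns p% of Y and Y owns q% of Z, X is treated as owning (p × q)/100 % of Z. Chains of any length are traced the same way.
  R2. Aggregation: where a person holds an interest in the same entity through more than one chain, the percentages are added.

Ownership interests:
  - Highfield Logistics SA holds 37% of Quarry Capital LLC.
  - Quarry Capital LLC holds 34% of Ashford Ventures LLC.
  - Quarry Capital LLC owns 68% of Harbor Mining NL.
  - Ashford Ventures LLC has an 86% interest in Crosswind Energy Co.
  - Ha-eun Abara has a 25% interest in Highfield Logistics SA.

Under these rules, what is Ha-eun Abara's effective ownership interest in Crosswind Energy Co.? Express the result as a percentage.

Chain via Highfield Logistics SA → Quarry Capital LLC → Ashford Ventures LLC (R1): 25% × 37% × 34% × 86% = 2.7047% of Crosswind Energy Co.

2.7047%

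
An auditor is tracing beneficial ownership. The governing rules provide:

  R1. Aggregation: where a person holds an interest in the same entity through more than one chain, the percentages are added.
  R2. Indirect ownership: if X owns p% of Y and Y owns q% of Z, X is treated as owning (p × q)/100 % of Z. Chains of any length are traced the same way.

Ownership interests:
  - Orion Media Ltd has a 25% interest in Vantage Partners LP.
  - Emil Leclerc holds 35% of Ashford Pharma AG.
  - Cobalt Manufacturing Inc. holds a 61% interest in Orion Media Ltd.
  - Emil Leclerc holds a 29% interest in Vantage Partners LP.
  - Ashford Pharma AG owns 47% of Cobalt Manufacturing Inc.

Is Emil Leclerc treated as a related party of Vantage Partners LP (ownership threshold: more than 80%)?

No

Chain via Ashford Pharma AG → Cobalt Manufacturing Inc. → Orion Media Ltd (R2): 35% × 47% × 61% × 25% = 2.508625% of Vantage Partners LP.
Direct interest in Vantage Partners LP: 29%.
Aggregating (R1): 2.508625% + 29% = 31.508625%.
31.508625% does not exceed the 80% threshold, so Emil is not a related party to Vantage Partners LP.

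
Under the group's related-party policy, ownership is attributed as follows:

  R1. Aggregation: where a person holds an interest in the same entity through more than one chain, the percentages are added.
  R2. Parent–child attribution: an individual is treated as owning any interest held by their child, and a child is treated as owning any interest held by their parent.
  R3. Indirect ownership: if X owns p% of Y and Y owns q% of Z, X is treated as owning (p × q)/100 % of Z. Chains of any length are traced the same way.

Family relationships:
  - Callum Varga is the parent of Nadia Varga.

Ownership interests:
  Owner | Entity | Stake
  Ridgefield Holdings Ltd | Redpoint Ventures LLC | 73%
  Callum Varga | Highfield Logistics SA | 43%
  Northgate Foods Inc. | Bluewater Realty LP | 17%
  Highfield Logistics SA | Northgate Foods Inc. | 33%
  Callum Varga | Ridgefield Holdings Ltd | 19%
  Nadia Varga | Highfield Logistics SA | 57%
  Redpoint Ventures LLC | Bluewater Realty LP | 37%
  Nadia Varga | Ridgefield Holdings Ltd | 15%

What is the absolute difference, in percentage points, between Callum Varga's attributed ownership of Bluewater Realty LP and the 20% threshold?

5.2066

By parent–child attribution (R2), Callum Varga is treated as also owning Nadia Varga's interest in Highfield Logistics SA, giving 43% + 57% = 100%.
By parent–child attribution (R2), Callum Varga is treated as also owning Nadia Varga's interest in Ridgefield Holdings Ltd, giving 19% + 15% = 34%.
Chain via Highfield Logistics SA → Northgate Foods Inc. (R3): 100% × 33% × 17% = 5.61% of Bluewater Realty LP.
Chain via Ridgefield Holdings Ltd → Redpoint Ventures LLC (R3): 34% × 73% × 37% = 9.1834% of Bluewater Realty LP.
Aggregating (R1): 5.61% + 9.1834% = 14.7934%.
14.7934% falls short of the 20% threshold by 5.2066 percentage points.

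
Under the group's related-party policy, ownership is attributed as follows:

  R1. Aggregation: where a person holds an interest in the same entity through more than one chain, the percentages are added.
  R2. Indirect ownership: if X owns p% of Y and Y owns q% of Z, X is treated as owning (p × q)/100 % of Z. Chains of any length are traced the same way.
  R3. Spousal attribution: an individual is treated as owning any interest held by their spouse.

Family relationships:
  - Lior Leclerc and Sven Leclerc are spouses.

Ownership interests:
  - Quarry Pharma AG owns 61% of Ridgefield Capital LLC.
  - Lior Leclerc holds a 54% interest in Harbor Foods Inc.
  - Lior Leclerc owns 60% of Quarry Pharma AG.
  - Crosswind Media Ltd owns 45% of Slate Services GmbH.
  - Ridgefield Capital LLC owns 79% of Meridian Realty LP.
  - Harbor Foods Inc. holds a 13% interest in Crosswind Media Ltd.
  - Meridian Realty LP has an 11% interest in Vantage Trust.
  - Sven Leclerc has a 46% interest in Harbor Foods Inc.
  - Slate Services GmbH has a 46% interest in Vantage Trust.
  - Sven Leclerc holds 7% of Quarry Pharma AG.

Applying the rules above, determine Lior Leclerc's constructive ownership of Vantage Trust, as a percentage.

By spousal attribution (R3), Lior Leclerc is treated as also owning Sven Leclerc's interest in Quarry Pharma AG, giving 60% + 7% = 67%.
By spousal attribution (R3), Lior Leclerc is treated as also owning Sven Leclerc's interest in Harbor Foods Inc, giving 54% + 46% = 100%.
Chain via Quarry Pharma AG → Ridgefield Capital LLC → Meridian Realty LP (R2): 67% × 61% × 79% × 11% = 3.551603% of Vantage Trust.
Chain via Harbor Foods Inc. → Crosswind Media Ltd → Slate Services GmbH (R2): 100% × 13% × 45% × 46% = 2.691% of Vantage Trust.
Aggregating (R1): 3.551603% + 2.691% = 6.242603%.

6.242603%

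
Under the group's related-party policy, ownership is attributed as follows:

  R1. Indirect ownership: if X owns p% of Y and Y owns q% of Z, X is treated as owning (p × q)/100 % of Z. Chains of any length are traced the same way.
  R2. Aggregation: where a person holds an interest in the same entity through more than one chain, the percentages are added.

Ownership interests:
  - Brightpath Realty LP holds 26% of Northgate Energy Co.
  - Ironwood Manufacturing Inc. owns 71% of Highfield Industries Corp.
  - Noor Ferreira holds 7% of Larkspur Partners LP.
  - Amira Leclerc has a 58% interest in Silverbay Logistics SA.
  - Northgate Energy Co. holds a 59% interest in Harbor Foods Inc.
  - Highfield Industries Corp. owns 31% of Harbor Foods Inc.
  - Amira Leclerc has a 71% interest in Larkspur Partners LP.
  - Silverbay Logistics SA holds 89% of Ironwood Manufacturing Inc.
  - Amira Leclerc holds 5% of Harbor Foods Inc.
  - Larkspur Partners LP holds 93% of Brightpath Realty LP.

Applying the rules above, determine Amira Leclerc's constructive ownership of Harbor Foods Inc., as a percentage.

Chain via Silverbay Logistics SA → Ironwood Manufacturing Inc. → Highfield Industries Corp. (R1): 58% × 89% × 71% × 31% = 11.361562% of Harbor Foods Inc.
Chain via Larkspur Partners LP → Brightpath Realty LP → Northgate Energy Co. (R1): 71% × 93% × 26% × 59% = 10.129002% of Harbor Foods Inc.
Direct interest in Harbor Foods Inc: 5%.
Aggregating (R2): 11.361562% + 10.129002% + 5% = 26.490564%.

26.490564%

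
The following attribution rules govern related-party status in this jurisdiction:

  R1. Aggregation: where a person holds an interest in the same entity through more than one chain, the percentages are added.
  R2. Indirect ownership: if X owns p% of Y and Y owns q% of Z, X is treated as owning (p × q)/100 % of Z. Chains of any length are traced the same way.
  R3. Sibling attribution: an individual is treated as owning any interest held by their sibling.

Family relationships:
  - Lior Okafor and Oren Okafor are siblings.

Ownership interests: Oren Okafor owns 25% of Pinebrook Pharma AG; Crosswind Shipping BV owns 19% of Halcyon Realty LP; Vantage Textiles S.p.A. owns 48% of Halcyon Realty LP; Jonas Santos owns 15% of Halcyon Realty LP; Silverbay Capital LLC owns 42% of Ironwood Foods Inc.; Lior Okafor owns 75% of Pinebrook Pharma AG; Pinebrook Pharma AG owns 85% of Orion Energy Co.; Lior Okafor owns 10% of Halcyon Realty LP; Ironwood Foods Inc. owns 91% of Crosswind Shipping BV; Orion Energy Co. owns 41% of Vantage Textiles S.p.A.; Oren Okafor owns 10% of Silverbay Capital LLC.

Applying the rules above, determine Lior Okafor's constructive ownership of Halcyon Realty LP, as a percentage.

27.45418%

By sibling attribution (R3), Lior Okafor is treated as also owning Oren Okafor's interest in Pinebrook Pharma AG, giving 75% + 25% = 100%.
By sibling attribution (R3), Lior Okafor is treated as owning Oren Okafor's 10% interest in Silverbay Capital LLC.
Chain via Pinebrook Pharma AG → Orion Energy Co. → Vantage Textiles S.p.A. (R2): 100% × 85% × 41% × 48% = 16.728% of Halcyon Realty LP.
Direct interest in Halcyon Realty LP: 10%.
Chain via Silverbay Capital LLC → Ironwood Foods Inc. → Crosswind Shipping BV (R2): 10% × 42% × 91% × 19% = 0.72618% of Halcyon Realty LP.
Aggregating (R1): 16.728% + 10% + 0.72618% = 27.45418%.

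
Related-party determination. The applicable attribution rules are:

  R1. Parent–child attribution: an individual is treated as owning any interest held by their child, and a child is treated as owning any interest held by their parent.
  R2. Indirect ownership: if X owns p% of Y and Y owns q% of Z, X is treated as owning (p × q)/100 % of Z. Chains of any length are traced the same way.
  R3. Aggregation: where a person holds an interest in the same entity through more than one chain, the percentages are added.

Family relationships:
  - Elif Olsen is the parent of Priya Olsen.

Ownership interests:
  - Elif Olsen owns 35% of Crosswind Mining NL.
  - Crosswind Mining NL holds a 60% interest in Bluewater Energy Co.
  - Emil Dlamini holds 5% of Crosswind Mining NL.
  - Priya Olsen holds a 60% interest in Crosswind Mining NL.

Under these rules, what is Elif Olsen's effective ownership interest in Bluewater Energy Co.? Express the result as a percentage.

57%

By parent–child attribution (R1), Elif Olsen is treated as also owning Priya Olsen's interest in Crosswind Mining NL, giving 35% + 60% = 95%.
Chain via Crosswind Mining NL (R2): 95% × 60% = 57% of Bluewater Energy Co.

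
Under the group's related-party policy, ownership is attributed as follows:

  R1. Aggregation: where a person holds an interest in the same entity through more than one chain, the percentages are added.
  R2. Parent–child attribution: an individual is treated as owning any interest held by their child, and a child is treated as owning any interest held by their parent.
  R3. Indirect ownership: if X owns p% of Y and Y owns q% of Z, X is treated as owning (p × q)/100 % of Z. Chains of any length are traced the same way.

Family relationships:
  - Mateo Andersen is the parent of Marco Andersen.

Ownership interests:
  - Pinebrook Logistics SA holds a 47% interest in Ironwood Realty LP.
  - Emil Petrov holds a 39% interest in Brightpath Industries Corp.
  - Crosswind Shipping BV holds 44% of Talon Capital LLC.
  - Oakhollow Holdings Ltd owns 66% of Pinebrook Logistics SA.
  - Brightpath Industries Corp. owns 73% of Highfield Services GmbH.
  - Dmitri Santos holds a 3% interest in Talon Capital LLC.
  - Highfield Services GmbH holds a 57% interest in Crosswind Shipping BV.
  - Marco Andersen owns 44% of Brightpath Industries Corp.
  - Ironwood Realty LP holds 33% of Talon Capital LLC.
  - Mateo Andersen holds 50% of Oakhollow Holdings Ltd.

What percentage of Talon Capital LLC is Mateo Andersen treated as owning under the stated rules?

By parent–child attribution (R2), Mateo Andersen is treated as owning Marco Andersen's 44% interest in Brightpath Industries Corp.
Chain via Oakhollow Holdings Ltd → Pinebrook Logistics SA → Ironwood Realty LP (R3): 50% × 66% × 47% × 33% = 5.1183% of Talon Capital LLC.
Chain via Brightpath Industries Corp. → Highfield Services GmbH → Crosswind Shipping BV (R3): 44% × 73% × 57% × 44% = 8.055696% of Talon Capital LLC.
Aggregating (R1): 5.1183% + 8.055696% = 13.173996%.

13.173996%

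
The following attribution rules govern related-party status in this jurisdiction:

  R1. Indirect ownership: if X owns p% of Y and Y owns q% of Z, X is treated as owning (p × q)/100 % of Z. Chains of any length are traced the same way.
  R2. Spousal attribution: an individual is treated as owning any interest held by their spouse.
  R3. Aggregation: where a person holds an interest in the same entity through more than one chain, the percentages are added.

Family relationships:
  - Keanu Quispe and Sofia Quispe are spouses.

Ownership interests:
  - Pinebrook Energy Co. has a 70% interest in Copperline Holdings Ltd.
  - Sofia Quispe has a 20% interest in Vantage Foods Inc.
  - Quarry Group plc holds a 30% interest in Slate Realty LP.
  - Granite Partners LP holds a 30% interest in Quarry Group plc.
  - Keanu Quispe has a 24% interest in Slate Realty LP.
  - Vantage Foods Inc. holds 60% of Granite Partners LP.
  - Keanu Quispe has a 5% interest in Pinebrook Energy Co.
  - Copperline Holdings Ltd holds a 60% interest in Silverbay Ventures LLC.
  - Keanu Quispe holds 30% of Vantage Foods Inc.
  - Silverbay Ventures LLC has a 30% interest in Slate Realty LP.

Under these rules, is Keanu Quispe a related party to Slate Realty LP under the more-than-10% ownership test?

Yes

By spousal attribution (R2), Keanu Quispe is treated as also owning Sofia Quispe's interest in Vantage Foods Inc, giving 30% + 20% = 50%.
Chain via Pinebrook Energy Co. → Copperline Holdings Ltd → Silverbay Ventures LLC (R1): 5% × 70% × 60% × 30% = 0.63% of Slate Realty LP.
Chain via Vantage Foods Inc. → Granite Partners LP → Quarry Group plc (R1): 50% × 60% × 30% × 30% = 2.7% of Slate Realty LP.
Direct interest in Slate Realty LP: 24%.
Aggregating (R3): 0.63% + 2.7% + 24% = 27.33%.
27.33% exceeds the 10% threshold, so Keanu is a related party to Slate Realty LP.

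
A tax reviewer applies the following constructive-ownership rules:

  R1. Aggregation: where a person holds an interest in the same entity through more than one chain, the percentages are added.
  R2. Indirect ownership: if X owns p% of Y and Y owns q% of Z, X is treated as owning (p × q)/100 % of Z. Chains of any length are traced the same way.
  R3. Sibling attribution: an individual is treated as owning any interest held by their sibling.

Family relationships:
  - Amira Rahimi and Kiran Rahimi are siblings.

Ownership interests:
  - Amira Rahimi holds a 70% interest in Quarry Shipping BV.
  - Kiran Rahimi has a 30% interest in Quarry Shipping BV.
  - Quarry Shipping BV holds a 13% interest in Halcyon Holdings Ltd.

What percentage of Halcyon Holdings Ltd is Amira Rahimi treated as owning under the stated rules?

By sibling attribution (R3), Amira Rahimi is treated as also owning Kiran Rahimi's interest in Quarry Shipping BV, giving 70% + 30% = 100%.
Chain via Quarry Shipping BV (R2): 100% × 13% = 13% of Halcyon Holdings Ltd.

13%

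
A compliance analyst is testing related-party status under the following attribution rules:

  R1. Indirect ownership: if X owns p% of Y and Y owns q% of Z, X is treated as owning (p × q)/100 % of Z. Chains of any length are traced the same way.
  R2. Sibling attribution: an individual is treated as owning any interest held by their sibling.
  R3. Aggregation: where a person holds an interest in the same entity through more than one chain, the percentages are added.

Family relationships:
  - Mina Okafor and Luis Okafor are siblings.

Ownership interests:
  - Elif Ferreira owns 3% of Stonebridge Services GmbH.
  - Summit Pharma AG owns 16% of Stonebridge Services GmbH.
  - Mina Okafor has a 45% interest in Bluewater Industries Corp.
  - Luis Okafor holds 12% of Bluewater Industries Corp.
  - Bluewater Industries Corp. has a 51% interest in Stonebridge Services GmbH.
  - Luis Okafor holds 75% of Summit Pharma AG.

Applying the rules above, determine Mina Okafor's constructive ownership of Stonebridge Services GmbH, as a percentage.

By sibling attribution (R2), Mina Okafor is treated as also owning Luis Okafor's interest in Bluewater Industries Corp, giving 45% + 12% = 57%.
By sibling attribution (R2), Mina Okafor is treated as owning Luis Okafor's 75% interest in Summit Pharma AG.
Chain via Bluewater Industries Corp. (R1): 57% × 51% = 29.07% of Stonebridge Services GmbH.
Chain via Summit Pharma AG (R1): 75% × 16% = 12% of Stonebridge Services GmbH.
Aggregating (R3): 29.07% + 12% = 41.07%.

41.07%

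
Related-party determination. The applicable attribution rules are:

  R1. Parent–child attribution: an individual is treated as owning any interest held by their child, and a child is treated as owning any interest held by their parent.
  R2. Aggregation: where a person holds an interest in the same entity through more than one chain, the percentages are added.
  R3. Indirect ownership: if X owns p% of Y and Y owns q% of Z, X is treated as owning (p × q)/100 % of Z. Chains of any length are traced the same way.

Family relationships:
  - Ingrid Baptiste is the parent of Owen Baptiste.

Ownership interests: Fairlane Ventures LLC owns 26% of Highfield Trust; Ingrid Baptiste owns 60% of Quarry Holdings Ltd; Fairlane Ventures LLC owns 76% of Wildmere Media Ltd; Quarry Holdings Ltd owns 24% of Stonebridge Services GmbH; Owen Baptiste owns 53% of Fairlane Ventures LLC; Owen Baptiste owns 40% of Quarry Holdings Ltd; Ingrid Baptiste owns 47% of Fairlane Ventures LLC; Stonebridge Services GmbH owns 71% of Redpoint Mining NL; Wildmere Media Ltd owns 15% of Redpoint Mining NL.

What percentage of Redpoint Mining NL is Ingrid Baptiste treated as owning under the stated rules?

By parent–child attribution (R1), Ingrid Baptiste is treated as also owning Owen Baptiste's interest in Quarry Holdings Ltd, giving 60% + 40% = 100%.
By parent–child attribution (R1), Ingrid Baptiste is treated as also owning Owen Baptiste's interest in Fairlane Ventures LLC, giving 47% + 53% = 100%.
Chain via Quarry Holdings Ltd → Stonebridge Services GmbH (R3): 100% × 24% × 71% = 17.04% of Redpoint Mining NL.
Chain via Fairlane Ventures LLC → Wildmere Media Ltd (R3): 100% × 76% × 15% = 11.4% of Redpoint Mining NL.
Aggregating (R2): 17.04% + 11.4% = 28.44%.

28.44%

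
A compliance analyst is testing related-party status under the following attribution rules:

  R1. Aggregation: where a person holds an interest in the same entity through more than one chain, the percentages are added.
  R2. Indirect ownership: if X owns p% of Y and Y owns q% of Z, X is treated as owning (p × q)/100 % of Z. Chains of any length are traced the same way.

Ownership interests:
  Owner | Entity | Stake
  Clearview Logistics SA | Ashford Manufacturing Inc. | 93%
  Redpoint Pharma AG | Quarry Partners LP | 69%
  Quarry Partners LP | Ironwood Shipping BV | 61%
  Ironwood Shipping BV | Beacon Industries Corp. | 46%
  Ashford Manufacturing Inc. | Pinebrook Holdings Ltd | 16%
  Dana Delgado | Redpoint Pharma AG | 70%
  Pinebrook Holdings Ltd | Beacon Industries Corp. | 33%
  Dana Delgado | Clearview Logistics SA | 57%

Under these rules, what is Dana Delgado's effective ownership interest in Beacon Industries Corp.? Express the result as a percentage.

16.351908%

Chain via Clearview Logistics SA → Ashford Manufacturing Inc. → Pinebrook Holdings Ltd (R2): 57% × 93% × 16% × 33% = 2.798928% of Beacon Industries Corp.
Chain via Redpoint Pharma AG → Quarry Partners LP → Ironwood Shipping BV (R2): 70% × 69% × 61% × 46% = 13.55298% of Beacon Industries Corp.
Aggregating (R1): 2.798928% + 13.55298% = 16.351908%.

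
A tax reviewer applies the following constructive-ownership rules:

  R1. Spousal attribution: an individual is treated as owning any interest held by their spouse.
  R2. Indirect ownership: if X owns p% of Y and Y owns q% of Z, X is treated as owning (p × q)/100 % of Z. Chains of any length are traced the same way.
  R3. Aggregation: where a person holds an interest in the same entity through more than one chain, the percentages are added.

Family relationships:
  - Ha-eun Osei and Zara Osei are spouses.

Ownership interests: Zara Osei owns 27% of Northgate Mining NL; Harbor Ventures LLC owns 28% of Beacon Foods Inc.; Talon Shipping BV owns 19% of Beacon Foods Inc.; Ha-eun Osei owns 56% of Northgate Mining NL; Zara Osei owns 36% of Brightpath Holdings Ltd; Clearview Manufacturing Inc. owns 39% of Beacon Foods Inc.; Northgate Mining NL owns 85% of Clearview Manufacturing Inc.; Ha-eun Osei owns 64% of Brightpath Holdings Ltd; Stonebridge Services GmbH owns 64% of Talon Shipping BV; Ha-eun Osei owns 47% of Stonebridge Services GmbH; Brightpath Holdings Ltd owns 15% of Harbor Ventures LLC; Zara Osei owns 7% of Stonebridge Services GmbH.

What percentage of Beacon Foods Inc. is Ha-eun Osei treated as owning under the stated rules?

38.2809%

By spousal attribution (R1), Ha-eun Osei is treated as also owning Zara Osei's interest in Stonebridge Services GmbH, giving 47% + 7% = 54%.
By spousal attribution (R1), Ha-eun Osei is treated as also owning Zara Osei's interest in Northgate Mining NL, giving 56% + 27% = 83%.
By spousal attribution (R1), Ha-eun Osei is treated as also owning Zara Osei's interest in Brightpath Holdings Ltd, giving 64% + 36% = 100%.
Chain via Stonebridge Services GmbH → Talon Shipping BV (R2): 54% × 64% × 19% = 6.5664% of Beacon Foods Inc.
Chain via Northgate Mining NL → Clearview Manufacturing Inc. (R2): 83% × 85% × 39% = 27.5145% of Beacon Foods Inc.
Chain via Brightpath Holdings Ltd → Harbor Ventures LLC (R2): 100% × 15% × 28% = 4.2% of Beacon Foods Inc.
Aggregating (R3): 6.5664% + 27.5145% + 4.2% = 38.2809%.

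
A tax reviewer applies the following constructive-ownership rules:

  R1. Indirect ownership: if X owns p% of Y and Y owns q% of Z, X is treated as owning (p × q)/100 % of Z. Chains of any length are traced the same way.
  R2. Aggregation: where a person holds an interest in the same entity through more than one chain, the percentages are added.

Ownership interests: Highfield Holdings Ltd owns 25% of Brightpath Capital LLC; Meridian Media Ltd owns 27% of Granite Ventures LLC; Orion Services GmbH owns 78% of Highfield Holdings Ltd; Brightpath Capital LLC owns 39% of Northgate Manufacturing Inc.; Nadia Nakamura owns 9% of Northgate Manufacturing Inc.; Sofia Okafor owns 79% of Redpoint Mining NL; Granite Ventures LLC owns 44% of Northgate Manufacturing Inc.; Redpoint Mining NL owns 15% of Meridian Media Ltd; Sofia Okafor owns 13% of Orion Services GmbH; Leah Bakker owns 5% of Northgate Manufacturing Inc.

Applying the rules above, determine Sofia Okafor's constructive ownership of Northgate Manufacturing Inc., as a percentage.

2.39643%

Chain via Orion Services GmbH → Highfield Holdings Ltd → Brightpath Capital LLC (R1): 13% × 78% × 25% × 39% = 0.98865% of Northgate Manufacturing Inc.
Chain via Redpoint Mining NL → Meridian Media Ltd → Granite Ventures LLC (R1): 79% × 15% × 27% × 44% = 1.40778% of Northgate Manufacturing Inc.
Aggregating (R2): 0.98865% + 1.40778% = 2.39643%.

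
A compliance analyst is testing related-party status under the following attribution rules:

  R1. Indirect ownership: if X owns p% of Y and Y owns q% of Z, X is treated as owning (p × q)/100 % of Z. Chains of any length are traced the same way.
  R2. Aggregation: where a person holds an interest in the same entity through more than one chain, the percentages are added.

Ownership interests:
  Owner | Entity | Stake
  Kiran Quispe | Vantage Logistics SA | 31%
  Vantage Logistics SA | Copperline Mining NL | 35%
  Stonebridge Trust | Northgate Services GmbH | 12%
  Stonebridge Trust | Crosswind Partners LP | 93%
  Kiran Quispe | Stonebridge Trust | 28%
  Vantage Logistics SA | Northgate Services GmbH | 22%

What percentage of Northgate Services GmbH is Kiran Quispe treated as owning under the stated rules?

10.18%

Chain via Stonebridge Trust (R1): 28% × 12% = 3.36% of Northgate Services GmbH.
Chain via Vantage Logistics SA (R1): 31% × 22% = 6.82% of Northgate Services GmbH.
Aggregating (R2): 3.36% + 6.82% = 10.18%.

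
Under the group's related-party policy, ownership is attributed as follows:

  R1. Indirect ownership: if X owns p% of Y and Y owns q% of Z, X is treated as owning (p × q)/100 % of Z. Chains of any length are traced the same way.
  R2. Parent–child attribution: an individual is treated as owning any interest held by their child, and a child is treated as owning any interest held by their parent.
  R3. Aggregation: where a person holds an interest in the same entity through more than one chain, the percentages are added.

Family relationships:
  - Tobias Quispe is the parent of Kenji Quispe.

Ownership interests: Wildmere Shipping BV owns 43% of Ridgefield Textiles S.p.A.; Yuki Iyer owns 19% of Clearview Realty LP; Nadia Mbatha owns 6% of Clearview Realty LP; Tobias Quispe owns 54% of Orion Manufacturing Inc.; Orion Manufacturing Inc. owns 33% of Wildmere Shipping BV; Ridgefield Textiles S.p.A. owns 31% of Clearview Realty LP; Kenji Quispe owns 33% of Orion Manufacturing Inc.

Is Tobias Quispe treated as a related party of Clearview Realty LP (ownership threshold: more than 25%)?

No

By parent–child attribution (R2), Tobias Quispe is treated as also owning Kenji Quispe's interest in Orion Manufacturing Inc, giving 54% + 33% = 87%.
Chain via Orion Manufacturing Inc. → Wildmere Shipping BV → Ridgefield Textiles S.p.A. (R1): 87% × 33% × 43% × 31% = 3.827043% of Clearview Realty LP.
3.827043% does not exceed the 25% threshold, so Tobias is not a related party to Clearview Realty LP.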